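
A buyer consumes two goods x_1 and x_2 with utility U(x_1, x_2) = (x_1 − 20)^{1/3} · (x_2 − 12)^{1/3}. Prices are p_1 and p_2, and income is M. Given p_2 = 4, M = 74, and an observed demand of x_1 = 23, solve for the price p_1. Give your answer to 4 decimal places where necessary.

Let x_1' = x_1−20, x_2' = x_2−12. MRS = x_2'/x_1' = p_1/p_2.
After buying the subsistence bundle (20, 12), a share 0.5 of the remaining income goes to x_1: x_1* = 20 + 0.5·(M − 20p_1 − 12p_2)/p_1.
Set x_1* = 23 in the demand function and solve for p_1: p_1 = 1.

p_1 = 1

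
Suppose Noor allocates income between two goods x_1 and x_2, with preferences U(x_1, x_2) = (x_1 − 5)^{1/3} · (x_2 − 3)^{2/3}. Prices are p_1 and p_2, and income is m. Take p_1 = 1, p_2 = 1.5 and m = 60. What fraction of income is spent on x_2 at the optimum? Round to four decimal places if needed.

share on x_2 = 0.6361

Let x_1' = x_1−5, x_2' = x_2−3. MRS = (1/2)·x_2'/x_1' = p_1/p_2.
After buying the subsistence bundle (5, 3), a share 1/3 of the remaining income goes to x_1: x_1* = 5 + 1/3·(m − 5p_1 − 3p_2)/p_1.
Discretionary income = 60 − 5·1 − 3·1.5 = 50.5; x_1* = 5 + 1/3·50.5/1 = 21.8333; x_2* = 3 + 2/3·50.5/1.5 = 25.4444.
Expenditure on x_2: 1.5·25.4444 = 38.1667; share = 0.6361.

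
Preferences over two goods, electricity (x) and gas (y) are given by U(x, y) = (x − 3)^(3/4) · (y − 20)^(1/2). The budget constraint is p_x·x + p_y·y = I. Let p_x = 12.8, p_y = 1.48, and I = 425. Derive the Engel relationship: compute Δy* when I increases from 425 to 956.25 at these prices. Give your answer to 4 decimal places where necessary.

Substituting into the budget: x* = 3 + 0.6·(I − 3·p_x − 20·p_y)/p_x, and y* = 20 + 0.4·(…)/p_y.
Discretionary income = 425 − 3·12.8 − 20·1.48 = 357; y* = 20 + 0.4·357/1.48 = 116.4865.
At I' = 956.25: y* = 260.0676. Change: 260.0676 − 116.4865 = 143.5811.

Δy* = 143.5811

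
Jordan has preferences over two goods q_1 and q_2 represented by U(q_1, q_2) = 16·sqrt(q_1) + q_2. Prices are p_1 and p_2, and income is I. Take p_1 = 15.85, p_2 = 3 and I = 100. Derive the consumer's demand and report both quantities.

MU_q_1 = 8/√q_1, MU_q_2 = 1. Tangency: 8/√q_1 = p_1/p_2.
Solve: √q_1 = 8·p_2/p_1, so q_1*(p_1,p_2) = (8·p_2/p_1)², and q_2* = (I − p_1·q_1*)/p_2.
Plugging in: q_1* = (8·3/15.85)² = 2.2928, q_2* = 21.2198.

q_1* = 2.2928, q_2* = 21.2198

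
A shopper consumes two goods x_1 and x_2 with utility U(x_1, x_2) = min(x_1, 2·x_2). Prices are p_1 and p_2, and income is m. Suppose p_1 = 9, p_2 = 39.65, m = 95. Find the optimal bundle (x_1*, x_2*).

Here 2·9 + 39.65 = 57.65, giving x_1* = 3.2958 and x_2* = 1.6479.

x_1* = 3.2958, x_2* = 1.6479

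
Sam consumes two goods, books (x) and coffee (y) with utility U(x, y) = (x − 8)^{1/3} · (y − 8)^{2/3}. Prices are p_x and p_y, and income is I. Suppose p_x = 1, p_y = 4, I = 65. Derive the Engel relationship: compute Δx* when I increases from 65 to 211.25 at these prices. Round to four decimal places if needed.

Δx* = 48.75

This is Cobb-Douglas in (x−8, y−8): tangency gives 1/3·p_y·(y−8) = 2/3·p_x·(x−8).
Substituting into the budget: x* = 8 + 1/3·(I − 8·p_x − 8·p_y)/p_x, and y* = 8 + 2/3·(…)/p_y.
Discretionary income = 65 − 8·1 − 8·4 = 25; x* = 8 + 1/3·25/1 = 16.3333.
At I' = 211.25: x* = 65.0833. Change: 65.0833 − 16.3333 = 48.75.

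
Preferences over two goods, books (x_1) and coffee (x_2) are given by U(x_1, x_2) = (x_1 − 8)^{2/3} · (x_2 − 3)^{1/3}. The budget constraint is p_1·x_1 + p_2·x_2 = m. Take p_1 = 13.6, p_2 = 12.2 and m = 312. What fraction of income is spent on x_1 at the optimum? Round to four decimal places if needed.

This is Cobb-Douglas in (x_1−8, x_2−3): tangency gives 2/3·p_2·(x_2−3) = 1/3·p_1·(x_1−8).
After buying the subsistence bundle (8, 3), a share 2/3 of the remaining income goes to x_1: x_1* = 8 + 2/3·(m − 8p_1 − 3p_2)/p_1.
Discretionary income = 312 − 8·13.6 − 3·12.2 = 166.6; x_1* = 8 + 2/3·166.6/13.6 = 16.1667; x_2* = 3 + 1/3·166.6/12.2 = 7.5519.
Expenditure on x_1: 13.6·16.1667 = 219.8667; share = 0.7047.

share on x_1 = 0.7047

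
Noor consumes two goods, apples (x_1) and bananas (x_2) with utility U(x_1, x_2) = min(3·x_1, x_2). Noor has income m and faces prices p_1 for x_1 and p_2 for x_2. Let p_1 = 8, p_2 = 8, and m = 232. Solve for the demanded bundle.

Leontief preferences: the optimum is at the kink where x_1/1 = x_2/3, i.e. x_2 = 3·x_1.
Budget: p_1·x_1 + p_2·3·x_1 = m, so (p_1 + 3·p_2)·x_1 = m.
Demand: x_1*(p_1,p_2,m) = m/(p_1 + 3·p_2), x_2* = 3·m/(p_1 + 3·p_2).
Here 8 + 3·8 = 32, giving x_1* = 7.25 and x_2* = 21.75.

x_1* = 7.25, x_2* = 21.75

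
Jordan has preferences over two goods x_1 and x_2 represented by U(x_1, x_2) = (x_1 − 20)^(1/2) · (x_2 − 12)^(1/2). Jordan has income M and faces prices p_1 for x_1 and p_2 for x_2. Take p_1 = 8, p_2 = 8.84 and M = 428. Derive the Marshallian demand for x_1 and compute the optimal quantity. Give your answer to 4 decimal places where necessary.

Discretionary income = 428 − 20·8 − 12·8.84 = 161.92; x_1* = 20 + 0.5·161.92/8 = 30.12.

x_1* = 30.12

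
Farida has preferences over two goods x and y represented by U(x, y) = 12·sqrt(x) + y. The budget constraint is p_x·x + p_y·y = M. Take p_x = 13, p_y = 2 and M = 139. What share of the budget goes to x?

Utility is quasi-linear in y; the FOC for x is 6/√x = p_x/p_y.
Thus x* = (6·p_y/p_x)² — independent of M — with the rest of income spent on y.
Plugging in: x* = (6·2/13)² = 0.8521, y* = 63.9615.
Expenditure on x: 13·0.8521 = 11.0769; share = 0.0797.

share on x = 0.0797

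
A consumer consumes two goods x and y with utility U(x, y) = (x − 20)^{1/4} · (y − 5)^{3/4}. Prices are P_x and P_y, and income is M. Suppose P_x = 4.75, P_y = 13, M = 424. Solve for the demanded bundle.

This is Cobb-Douglas in (x−20, y−5): tangency gives 0.25·P_y·(y−5) = 0.75·P_x·(x−20).
Substituting into the budget: x* = 20 + 0.25·(M − 20·P_x − 5·P_y)/P_x, and y* = 5 + 0.75·(…)/P_y.
Discretionary income = 424 − 20·4.75 − 5·13 = 264; x* = 20 + 0.25·264/4.75 = 33.8947; y* = 5 + 0.75·264/13 = 20.2308.

x* = 33.8947, y* = 20.2308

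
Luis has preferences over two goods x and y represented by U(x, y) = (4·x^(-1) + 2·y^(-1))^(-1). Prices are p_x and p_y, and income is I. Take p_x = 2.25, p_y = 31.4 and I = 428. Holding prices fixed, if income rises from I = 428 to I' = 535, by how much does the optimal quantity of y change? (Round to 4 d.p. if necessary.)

Δy* = 2.4719

MRS = MU_x/MU_y = 2·(y/x)^(2). Set equal to p_x/p_y.
Solve for the ratio: y/x = [(1/2)·p_x/p_y]^(0.5).
Substitute y = (y/x)·x into the budget: x* = I/(p_x + p_y·(y/x)).
Numerically y/x = 0.189283, so x* = 428/(2.25 + 31.4·0.189283) = 52.2366 and y* = 0.189283·52.2366 = 9.8875.
At I' = 535: y* = 12.3594. Change: 12.3594 − 9.8875 = 2.4719.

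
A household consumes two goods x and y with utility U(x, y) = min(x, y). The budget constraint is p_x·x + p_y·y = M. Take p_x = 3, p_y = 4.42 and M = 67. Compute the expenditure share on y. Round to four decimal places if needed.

Demand: x*(p_x,p_y,M) = M/(p_x + p_y), y* = M/(p_x + p_y).
Here 3 + 4.42 = 7.42, giving x* = 9.0296 and y* = 9.0296.
Expenditure on y: 4.42·9.0296 = 39.9111; share = 0.5957.

share on y = 0.5957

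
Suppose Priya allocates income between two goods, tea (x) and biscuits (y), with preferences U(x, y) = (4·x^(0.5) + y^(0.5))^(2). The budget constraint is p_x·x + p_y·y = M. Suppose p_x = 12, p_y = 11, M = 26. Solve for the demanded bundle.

From the CES first-order condition, 4·(y/x)^(0.5) = p_x/p_y.
Solve for the ratio: y/x = [(1/4)·p_x/p_y]^(2).
Substitute y = (y/x)·x into the budget: x* = M/(p_x + p_y·(y/x)).
Numerically y/x = 0.07438, so x* = 26/(12 + 11·0.07438) = 2.0284 and y* = 0.07438·2.0284 = 0.1509.

x* = 2.0284, y* = 0.1509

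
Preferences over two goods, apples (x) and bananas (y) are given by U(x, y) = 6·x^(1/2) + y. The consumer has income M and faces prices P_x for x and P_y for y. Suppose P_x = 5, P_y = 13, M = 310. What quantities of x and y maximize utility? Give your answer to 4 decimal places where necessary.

Utility is quasi-linear in y; the FOC for x is 3/√x = P_x/P_y.
Solve: √x = 3·P_y/P_x, so x*(P_x,P_y) = (3·P_y/P_x)², and y* = (M − P_x·x*)/P_y.
Plugging in: x* = (3·13/5)² = 60.84, y* = 0.4462.

x* = 60.84, y* = 0.4462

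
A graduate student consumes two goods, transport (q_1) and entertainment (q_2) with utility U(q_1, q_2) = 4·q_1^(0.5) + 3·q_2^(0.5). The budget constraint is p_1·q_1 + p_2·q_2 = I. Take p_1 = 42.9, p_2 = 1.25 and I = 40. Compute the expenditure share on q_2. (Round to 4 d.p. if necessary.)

share on q_2 = 0.9508

With the ratio pinned down, the budget gives q_1* = I/(p_1 + p_2·(q_2/q_1)) and q_2* = (q_2/q_1)·q_1*.
Numerically q_2/q_1 = 662.5476, so q_1* = 40/(42.9 + 1.25·662.5476) = 0.0459 and q_2* = 662.5476·0.0459 = 30.424.
Expenditure on q_2: 1.25·30.424 = 38.03; share = 0.9508.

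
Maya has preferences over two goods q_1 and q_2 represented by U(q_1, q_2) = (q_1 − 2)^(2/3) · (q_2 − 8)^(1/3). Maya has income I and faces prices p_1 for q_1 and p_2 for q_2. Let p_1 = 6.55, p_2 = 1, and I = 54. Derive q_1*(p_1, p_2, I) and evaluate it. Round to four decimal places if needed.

q_1* = 5.3486

This is Cobb-Douglas in (q_1−2, q_2−8): tangency gives 2/3·p_2·(q_2−8) = 1/3·p_1·(q_1−2).
Substituting into the budget: q_1* = 2 + 2/3·(I − 2·p_1 − 8·p_2)/p_1, and q_2* = 8 + 1/3·(…)/p_2.
Discretionary income = 54 − 2·6.55 − 8·1 = 32.9; q_1* = 2 + 2/3·32.9/6.55 = 5.3486.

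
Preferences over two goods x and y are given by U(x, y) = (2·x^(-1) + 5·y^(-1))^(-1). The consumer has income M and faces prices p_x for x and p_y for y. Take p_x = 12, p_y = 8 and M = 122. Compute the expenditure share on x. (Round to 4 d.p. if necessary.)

share on x = 0.4365

MRS = MU_x/MU_y = (2/5)·(y/x)^(2). Set equal to p_x/p_y.
Hence y/x = ((5/2)·p_x/p_y)^(1/(2)), i.e. raised to the 0.5 power.
Substitute y = (y/x)·x into the budget: x* = M/(p_x + p_y·(y/x)).
Numerically y/x = 1.936492, so x* = 122/(12 + 8·1.936492) = 4.4377 and y* = 1.936492·4.4377 = 8.5935.
Expenditure on x: 12·4.4377 = 53.252; share = 0.4365.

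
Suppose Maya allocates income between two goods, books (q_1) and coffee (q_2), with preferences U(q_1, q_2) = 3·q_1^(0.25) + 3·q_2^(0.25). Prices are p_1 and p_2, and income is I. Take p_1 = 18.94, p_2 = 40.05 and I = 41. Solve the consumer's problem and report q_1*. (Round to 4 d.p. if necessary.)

MRS = MU_q_1/MU_q_2 = (q_2/q_1)^(0.75). Set equal to p_1/p_2.
Solve for the ratio: q_2/q_1 = [p_1/p_2]^(4/3).
Substitute q_2 = (q_2/q_1)·q_1 into the budget: q_1* = I/(p_1 + p_2·(q_2/q_1)).
Numerically q_2/q_1 = 0.368443, so q_1* = 41/(18.94 + 40.05·0.368443) = 1.2168.

q_1* = 1.2168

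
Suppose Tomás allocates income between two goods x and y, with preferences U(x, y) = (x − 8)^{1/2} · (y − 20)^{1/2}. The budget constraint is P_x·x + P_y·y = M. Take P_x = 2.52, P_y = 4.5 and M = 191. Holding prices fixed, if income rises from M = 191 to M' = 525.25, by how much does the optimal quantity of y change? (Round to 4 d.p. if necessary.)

MRS = (y−20)/(x−8). Tangency with P_x/P_y gives y−20 = (P_x/P_y)·(x−8).
After buying the subsistence bundle (8, 20), a share 0.5 of the remaining income goes to x: x* = 8 + 0.5·(M − 8P_x − 20P_y)/P_x.
Discretionary income = 191 − 8·2.52 − 20·4.5 = 80.84; y* = 20 + 0.5·80.84/4.5 = 28.9822.
At M' = 525.25: y* = 66.1211. Change: 66.1211 − 28.9822 = 37.1389.

Δy* = 37.1389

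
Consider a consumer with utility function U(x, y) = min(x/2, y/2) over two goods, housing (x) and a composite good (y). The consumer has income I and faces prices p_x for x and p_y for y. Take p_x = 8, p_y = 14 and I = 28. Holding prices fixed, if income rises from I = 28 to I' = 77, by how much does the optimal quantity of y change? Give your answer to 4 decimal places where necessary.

Δy* = 2.2273

Leontief preferences: the optimum is at the kink where x/2 = y/2, i.e. y = x.
Budget: p_x·x + p_y·x = I, so (2·p_x + 2·p_y)·x = 2·I.
Demand: x*(p_x,p_y,I) = 2·I/(2·p_x + 2·p_y), y* = 2·I/(2·p_x + 2·p_y).
Here 2·8 + 2·14 = 44, giving y* = 1.2727.
At I' = 77: y* = 3.5. Change: 3.5 − 1.2727 = 2.2273.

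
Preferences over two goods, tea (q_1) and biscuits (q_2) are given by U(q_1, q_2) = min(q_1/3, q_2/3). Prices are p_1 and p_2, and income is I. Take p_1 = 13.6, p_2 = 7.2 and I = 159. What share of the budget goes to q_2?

share on q_2 = 0.3462

Leontief preferences: the optimum is at the kink where q_1/3 = q_2/3, i.e. q_2 = q_1.
Budget: p_1·q_1 + p_2·q_1 = I, so (3·p_1 + 3·p_2)·q_1 = 3·I.
Demand: q_1*(p_1,p_2,I) = 3·I/(3·p_1 + 3·p_2), q_2* = 3·I/(3·p_1 + 3·p_2).
Here 3·13.6 + 3·7.2 = 62.4, giving q_1* = 7.6442 and q_2* = 7.6442.
Expenditure on q_2: 7.2·7.6442 = 55.0385; share = 0.3462.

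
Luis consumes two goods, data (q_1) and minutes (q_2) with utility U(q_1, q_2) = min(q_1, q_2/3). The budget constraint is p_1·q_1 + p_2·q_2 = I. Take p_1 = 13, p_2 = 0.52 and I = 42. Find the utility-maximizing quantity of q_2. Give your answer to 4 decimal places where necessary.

Leontief preferences: the optimum is at the kink where q_1/1 = q_2/3, i.e. q_2 = 3·q_1.
Budget: p_1·q_1 + p_2·3·q_1 = I, so (p_1 + 3·p_2)·q_1 = I.
Demand: q_1*(p_1,p_2,I) = I/(p_1 + 3·p_2), q_2* = 3·I/(p_1 + 3·p_2).
Here 13 + 3·0.52 = 14.56, giving q_2* = 8.6538.

q_2* = 8.6538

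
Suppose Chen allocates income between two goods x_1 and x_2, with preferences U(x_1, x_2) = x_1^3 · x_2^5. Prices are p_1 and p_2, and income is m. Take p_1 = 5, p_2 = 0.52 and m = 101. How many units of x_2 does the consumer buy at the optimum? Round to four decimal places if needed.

x_2* = 121.3942

Tangency: MRS = (3/5)·x_2/x_1 = p_1/p_2.
Rearranging, p_2·x_2 = (5/3)·p_1·x_1. Substituting into the budget gives p_1·x_1·(1 + (5/3)) = m.
Demand: x_1*(p_1,p_2,m) = 0.375·m/p_1 and x_2* = 0.625·m/p_2.
At p_1=5, p_2=0.52, m=101: x_2* = 0.625·101/0.52 = 121.3942.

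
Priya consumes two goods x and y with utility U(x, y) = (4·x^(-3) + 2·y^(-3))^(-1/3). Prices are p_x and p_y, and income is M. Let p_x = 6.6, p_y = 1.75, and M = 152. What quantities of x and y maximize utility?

x* = 17.5708, y* = 20.5902

From the CES first-order condition, 2·(y/x)^(4) = p_x/p_y.
Solve for the ratio: y/x = [(1/2)·p_x/p_y]^(0.25).
With the ratio pinned down, the budget gives x* = M/(p_x + p_y·(y/x)) and y* = (y/x)·x*.
Numerically y/x = 1.171842, so x* = 152/(6.6 + 1.75·1.171842) = 17.5708 and y* = 1.171842·17.5708 = 20.5902.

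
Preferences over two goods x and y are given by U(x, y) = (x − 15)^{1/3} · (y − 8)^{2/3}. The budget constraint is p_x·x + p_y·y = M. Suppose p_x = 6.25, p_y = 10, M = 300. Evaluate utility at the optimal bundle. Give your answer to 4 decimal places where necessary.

V = 7.8133

Let x' = x−15, y' = y−8. MRS = (1/2)·y'/x' = p_x/p_y.
Substituting into the budget: x* = 15 + 1/3·(M − 15·p_x − 8·p_y)/p_x, and y* = 8 + 2/3·(…)/p_y.
Discretionary income = 300 − 15·6.25 − 8·10 = 126.25; x* = 15 + 1/3·126.25/6.25 = 21.7333; y* = 8 + 2/3·126.25/10 = 16.4167.
Utility at the optimum: U(21.7333, 16.4167) = 7.8133.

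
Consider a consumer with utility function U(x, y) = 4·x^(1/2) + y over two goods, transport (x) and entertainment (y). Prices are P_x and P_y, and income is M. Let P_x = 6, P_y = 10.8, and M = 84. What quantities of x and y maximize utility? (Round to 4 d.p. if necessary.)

x* = 12.96, y* = 0.5778

Set MRS = P_x/P_y: 2·x^(−1/2) = P_x/P_y.
Solve: √x = 2·P_y/P_x, so x*(P_x,P_y) = (2·P_y/P_x)², and y* = (M − P_x·x*)/P_y.
Plugging in: x* = (2·10.8/6)² = 12.96, y* = 0.5778.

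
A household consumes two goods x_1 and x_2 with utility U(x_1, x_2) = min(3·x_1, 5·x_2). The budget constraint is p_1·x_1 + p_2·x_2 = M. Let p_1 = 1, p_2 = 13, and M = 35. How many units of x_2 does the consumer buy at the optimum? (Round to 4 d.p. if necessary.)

With perfect complements, no substitution: consume in ratio x_1:x_2 = 5:3.
Budget: p_1·x_1 + p_2·(3/5)·x_1 = M, so (5·p_1 + 3·p_2)·x_1 = 5·M.
Demand: x_1*(p_1,p_2,M) = 5·M/(5·p_1 + 3·p_2), x_2* = 3·M/(5·p_1 + 3·p_2).
Here 5·1 + 3·13 = 44, giving x_2* = 2.3864.

x_2* = 2.3864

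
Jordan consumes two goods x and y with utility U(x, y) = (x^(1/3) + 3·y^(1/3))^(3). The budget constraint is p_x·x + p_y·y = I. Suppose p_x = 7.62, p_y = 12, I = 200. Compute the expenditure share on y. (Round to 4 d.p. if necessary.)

share on y = 0.8055

Substitute y = (y/x)·x into the budget: x* = I/(p_x + p_y·(y/x)).
Numerically y/x = 2.629314, so x* = 200/(7.62 + 12·2.629314) = 5.1057 and y* = 2.629314·5.1057 = 13.4245.
Expenditure on y: 12·13.4245 = 161.0944; share = 0.8055.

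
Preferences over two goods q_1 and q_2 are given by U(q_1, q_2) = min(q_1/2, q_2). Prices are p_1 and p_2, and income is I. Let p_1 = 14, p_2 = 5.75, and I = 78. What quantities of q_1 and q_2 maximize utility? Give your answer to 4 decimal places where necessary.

Here 2·14 + 5.75 = 33.75, giving q_1* = 4.6222 and q_2* = 2.3111.

q_1* = 4.6222, q_2* = 2.3111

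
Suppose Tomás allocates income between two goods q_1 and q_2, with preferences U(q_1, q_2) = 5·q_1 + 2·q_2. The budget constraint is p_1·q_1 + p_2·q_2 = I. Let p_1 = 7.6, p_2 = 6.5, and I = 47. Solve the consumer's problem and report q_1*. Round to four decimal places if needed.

Perfect substitutes: compare marginal utility per dollar. 5/p_1 vs 2/p_2 → 0.6579 vs 0.3077.
q_1 gives more utility per dollar, so spend all income on q_1: q_1* = I/p_1, q_2* = 0.
Numerically: q_1* = 6.1842, q_2* = 0.

q_1* = 6.1842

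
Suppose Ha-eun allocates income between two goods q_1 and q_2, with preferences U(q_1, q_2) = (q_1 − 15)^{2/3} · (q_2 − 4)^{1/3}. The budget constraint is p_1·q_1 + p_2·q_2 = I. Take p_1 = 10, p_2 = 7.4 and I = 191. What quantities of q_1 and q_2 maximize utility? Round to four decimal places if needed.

q_1* = 15.76, q_2* = 4.5135

MRS = 2·(q_2−4)/(q_1−15). Tangency with p_1/p_2 gives q_2−4 = (1/2)·(p_1/p_2)·(q_1−15).
Substituting into the budget: q_1* = 15 + 2/3·(I − 15·p_1 − 4·p_2)/p_1, and q_2* = 4 + 1/3·(…)/p_2.
Discretionary income = 191 − 15·10 − 4·7.4 = 11.4; q_1* = 15 + 2/3·11.4/10 = 15.76; q_2* = 4 + 1/3·11.4/7.4 = 4.5135.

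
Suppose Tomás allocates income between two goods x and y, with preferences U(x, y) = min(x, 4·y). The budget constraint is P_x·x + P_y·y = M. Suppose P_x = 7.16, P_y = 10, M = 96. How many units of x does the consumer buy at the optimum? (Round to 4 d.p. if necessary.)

x* = 9.9379

Leontief preferences: the optimum is at the kink where x/4 = y/1, i.e. y = (1/4)·x.
Budget: P_x·x + P_y·(1/4)·x = M, so (4·P_x + P_y)·x = 4·M.
Demand: x*(P_x,P_y,M) = 4·M/(4·P_x + P_y), y* = M/(4·P_x + P_y).
Here 4·7.16 + 10 = 38.64, giving x* = 9.9379.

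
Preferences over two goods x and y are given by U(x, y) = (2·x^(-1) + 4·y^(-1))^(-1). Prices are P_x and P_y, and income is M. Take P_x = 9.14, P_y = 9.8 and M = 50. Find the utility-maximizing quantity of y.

Substitute y = (y/x)·x into the budget: x* = M/(P_x + P_y·(y/x)).
Numerically y/x = 1.365762, so x* = 50/(9.14 + 9.8·1.365762) = 2.2198 and y* = 1.365762·2.2198 = 3.0317.

y* = 3.0317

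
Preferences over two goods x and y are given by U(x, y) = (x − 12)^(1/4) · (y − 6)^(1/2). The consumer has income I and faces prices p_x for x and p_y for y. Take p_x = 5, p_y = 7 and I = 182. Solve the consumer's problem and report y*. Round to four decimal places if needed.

Let x' = x−12, y' = y−6. MRS = (1/2)·y'/x' = p_x/p_y.
After buying the subsistence bundle (12, 6), a share 1/3 of the remaining income goes to x: x* = 12 + 1/3·(I − 12p_x − 6p_y)/p_x.
Discretionary income = 182 − 12·5 − 6·7 = 80; y* = 6 + 2/3·80/7 = 13.619.

y* = 13.619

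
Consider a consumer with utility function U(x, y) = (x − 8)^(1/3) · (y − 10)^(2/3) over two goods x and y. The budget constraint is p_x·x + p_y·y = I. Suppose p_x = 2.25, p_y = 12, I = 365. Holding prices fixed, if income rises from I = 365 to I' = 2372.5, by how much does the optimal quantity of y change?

This is Cobb-Douglas in (x−8, y−10): tangency gives 1/3·p_y·(y−10) = 2/3·p_x·(x−8).
After buying the subsistence bundle (8, 10), a share 1/3 of the remaining income goes to x: x* = 8 + 1/3·(I − 8p_x − 10p_y)/p_x.
Discretionary income = 365 − 8·2.25 − 10·12 = 227; y* = 10 + 2/3·227/12 = 22.6111.
At I' = 2372.5: y* = 134.1389. Change: 134.1389 − 22.6111 = 111.5278.

Δy* = 111.5278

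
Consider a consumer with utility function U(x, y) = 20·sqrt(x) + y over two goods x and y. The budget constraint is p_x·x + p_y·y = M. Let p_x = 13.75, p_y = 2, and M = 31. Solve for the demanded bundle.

Solve: √x = 10·p_y/p_x, so x*(p_x,p_y) = (10·p_y/p_x)², and y* = (M − p_x·x*)/p_y.
Plugging in: x* = (10·2/13.75)² = 2.1157, y* = 0.9545.

x* = 2.1157, y* = 0.9545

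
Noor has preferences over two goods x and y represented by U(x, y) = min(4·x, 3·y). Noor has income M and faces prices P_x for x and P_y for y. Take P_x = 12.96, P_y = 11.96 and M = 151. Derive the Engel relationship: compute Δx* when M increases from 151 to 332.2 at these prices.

Δx* = 6.2685

With perfect complements, no substitution: consume in ratio x:y = 3:4.
Budget: P_x·x + P_y·(4/3)·x = M, so (3·P_x + 4·P_y)·x = 3·M.
Demand: x*(P_x,P_y,M) = 3·M/(3·P_x + 4·P_y), y* = 4·M/(3·P_x + 4·P_y).
Here 3·12.96 + 4·11.96 = 86.72, giving x* = 5.2237.
At M' = 332.2: x* = 11.4922. Change: 11.4922 − 5.2237 = 6.2685.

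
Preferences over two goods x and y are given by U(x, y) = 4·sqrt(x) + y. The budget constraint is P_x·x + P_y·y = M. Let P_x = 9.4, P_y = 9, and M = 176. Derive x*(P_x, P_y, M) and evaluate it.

MU_x = 2/√x, MU_y = 1. Tangency: 2/√x = P_x/P_y.
Solve: √x = 2·P_y/P_x, so x*(P_x,P_y) = (2·P_y/P_x)², and y* = (M − P_x·x*)/P_y.
Plugging in: x* = (2·9/9.4)² = 3.6668.

x* = 3.6668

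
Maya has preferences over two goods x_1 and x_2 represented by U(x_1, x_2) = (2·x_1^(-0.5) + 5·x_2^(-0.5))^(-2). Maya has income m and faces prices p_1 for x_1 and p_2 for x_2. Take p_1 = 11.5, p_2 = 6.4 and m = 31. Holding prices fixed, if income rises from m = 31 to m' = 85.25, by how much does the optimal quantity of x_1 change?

MU_x_1 ∝ 2·x_1^(-1.5), MU_x_2 ∝ 5·x_2^(-1.5), so MRS = (2/5)·(x_2/x_1)^(1.5) = p_1/p_2.
Hence x_2/x_1 = ((5/2)·p_1/p_2)^(1/(1.5)), i.e. raised to the 2/3 power.
Substitute x_2 = (x_2/x_1)·x_1 into the budget: x_1* = m/(p_1 + p_2·(x_2/x_1)).
Numerically x_2/x_1 = 2.722525, so x_1* = 31/(11.5 + 6.4·2.722525) = 1.0718.
At m' = 85.25: x_1* = 2.9474. Change: 2.9474 − 1.0718 = 1.8756.

Δx_1* = 1.8756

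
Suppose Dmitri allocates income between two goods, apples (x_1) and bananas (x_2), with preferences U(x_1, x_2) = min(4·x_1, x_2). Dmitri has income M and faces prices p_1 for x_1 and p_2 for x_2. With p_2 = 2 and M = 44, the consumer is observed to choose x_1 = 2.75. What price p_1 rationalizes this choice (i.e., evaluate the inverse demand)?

p_1 = 8

With perfect complements, no substitution: consume in ratio x_1:x_2 = 1:4.
Budget: p_1·x_1 + p_2·4·x_1 = M, so (p_1 + 4·p_2)·x_1 = M.
Demand: x_1*(p_1,p_2,M) = M/(p_1 + 4·p_2), x_2* = 4·M/(p_1 + 4·p_2).
Set x_1* = 2.75 in the demand function and solve for p_1: p_1 = 8.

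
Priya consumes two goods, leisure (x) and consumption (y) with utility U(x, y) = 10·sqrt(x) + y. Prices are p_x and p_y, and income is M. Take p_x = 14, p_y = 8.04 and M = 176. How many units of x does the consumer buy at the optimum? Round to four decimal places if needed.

Utility is quasi-linear in y; the FOC for x is 5/√x = p_x/p_y.
Thus x* = (5·p_y/p_x)² — independent of M — with the rest of income spent on y.
Plugging in: x* = (5·8.04/14)² = 8.2451.

x* = 8.2451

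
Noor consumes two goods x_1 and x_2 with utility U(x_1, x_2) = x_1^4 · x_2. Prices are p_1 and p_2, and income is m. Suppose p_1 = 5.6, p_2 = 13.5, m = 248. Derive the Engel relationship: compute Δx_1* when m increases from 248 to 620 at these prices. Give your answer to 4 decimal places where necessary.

Δx_1* = 53.1429

MU_x_1/MU_x_2 = (4·x_2)/(x_1); tangency sets this equal to p_1/p_2.
So 4·p_2·x_2 = p_1·x_1; combined with the budget, a share 0.8 of income goes to x_1.
Demand: x_1*(p_1,p_2,m) = 0.8·m/p_1 and x_2* = 0.2·m/p_2.
At p_1=5.6, p_2=13.5, m=248: x_1* = 0.8·248/5.6 = 35.4286.
At m' = 620: x_1* = 88.5714. Change: 88.5714 − 35.4286 = 53.1429.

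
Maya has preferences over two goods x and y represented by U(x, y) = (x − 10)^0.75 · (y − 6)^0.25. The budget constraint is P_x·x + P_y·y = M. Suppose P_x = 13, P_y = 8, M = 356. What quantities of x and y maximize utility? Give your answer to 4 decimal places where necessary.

MRS = 3·(y−6)/(x−10). Tangency with P_x/P_y gives y−6 = (1/3)·(P_x/P_y)·(x−10).
After buying the subsistence bundle (10, 6), a share 0.75 of the remaining income goes to x: x* = 10 + 0.75·(M − 10P_x − 6P_y)/P_x.
Discretionary income = 356 − 10·13 − 6·8 = 178; x* = 10 + 0.75·178/13 = 20.2692; y* = 6 + 0.25·178/8 = 11.5625.

x* = 20.2692, y* = 11.5625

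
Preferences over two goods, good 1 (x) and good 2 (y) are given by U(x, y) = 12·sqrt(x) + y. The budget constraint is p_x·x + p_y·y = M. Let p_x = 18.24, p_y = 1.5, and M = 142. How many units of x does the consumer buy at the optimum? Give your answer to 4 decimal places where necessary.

Set MRS = p_x/p_y: 6·x^(−1/2) = p_x/p_y.
Thus x* = (6·p_y/p_x)² — independent of M — with the rest of income spent on y.
Plugging in: x* = (6·1.5/18.24)² = 0.2435.

x* = 0.2435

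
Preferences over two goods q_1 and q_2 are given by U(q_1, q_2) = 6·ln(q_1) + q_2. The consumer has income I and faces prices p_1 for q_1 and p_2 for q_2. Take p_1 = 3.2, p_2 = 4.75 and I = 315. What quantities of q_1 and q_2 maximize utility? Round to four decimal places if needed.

So q_1*(p_1,p_2) = 6·p_2/p_1, independent of income; and q_2* = (I − 6·p_2)/p_2.
At the given prices: q_1* = 6·4.75/3.2 = 8.9062, and q_2* = 60.3158.

q_1* = 8.9062, q_2* = 60.3158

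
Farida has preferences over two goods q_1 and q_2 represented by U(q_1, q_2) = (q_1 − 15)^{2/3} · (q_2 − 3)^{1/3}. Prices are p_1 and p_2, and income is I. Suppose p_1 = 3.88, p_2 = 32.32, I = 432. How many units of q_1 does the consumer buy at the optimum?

q_1* = 62.567

Let q_1' = q_1−15, q_2' = q_2−3. MRS = 2·q_2'/q_1' = p_1/p_2.
Substituting into the budget: q_1* = 15 + 2/3·(I − 15·p_1 − 3·p_2)/p_1, and q_2* = 3 + 1/3·(…)/p_2.
Discretionary income = 432 − 15·3.88 − 3·32.32 = 276.84; q_1* = 15 + 2/3·276.84/3.88 = 62.567.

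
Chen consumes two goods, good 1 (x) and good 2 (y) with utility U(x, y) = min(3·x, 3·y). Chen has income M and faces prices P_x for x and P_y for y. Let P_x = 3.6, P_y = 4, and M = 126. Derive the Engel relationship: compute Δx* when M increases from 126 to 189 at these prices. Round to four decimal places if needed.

Demand: x*(P_x,P_y,M) = 3·M/(3·P_x + 3·P_y), y* = 3·M/(3·P_x + 3·P_y).
Here 3·3.6 + 3·4 = 22.8, giving x* = 16.5789.
At M' = 189: x* = 24.8684. Change: 24.8684 − 16.5789 = 8.2895.

Δx* = 8.2895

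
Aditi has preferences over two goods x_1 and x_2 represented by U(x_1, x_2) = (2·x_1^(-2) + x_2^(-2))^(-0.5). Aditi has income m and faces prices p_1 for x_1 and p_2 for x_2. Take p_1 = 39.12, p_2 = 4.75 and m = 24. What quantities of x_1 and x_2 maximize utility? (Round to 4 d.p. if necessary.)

MU_x_1 ∝ 2·x_1^(-3), MU_x_2 ∝ x_2^(-3), so MRS = 2·(x_2/x_1)^(3) = p_1/p_2.
Solve for the ratio: x_2/x_1 = [(1/2)·p_1/p_2]^(1/3).
With the ratio pinned down, the budget gives x_1* = m/(p_1 + p_2·(x_2/x_1)) and x_2* = (x_2/x_1)·x_1*.
Numerically x_2/x_1 = 1.602846, so x_1* = 24/(39.12 + 4.75·1.602846) = 0.5136 and x_2* = 1.602846·0.5136 = 0.8231.

x_1* = 0.5136, x_2* = 0.8231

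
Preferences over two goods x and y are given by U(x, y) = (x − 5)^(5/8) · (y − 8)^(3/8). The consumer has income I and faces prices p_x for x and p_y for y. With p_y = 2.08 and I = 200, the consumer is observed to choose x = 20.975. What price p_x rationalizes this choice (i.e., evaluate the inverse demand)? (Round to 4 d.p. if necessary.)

p_x = 6

MRS = (5/3)·(y−8)/(x−5). Tangency with p_x/p_y gives y−8 = (3/5)·(p_x/p_y)·(x−5).
Substituting into the budget: x* = 5 + 0.625·(I − 5·p_x − 8·p_y)/p_x, and y* = 8 + 0.375·(…)/p_y.
Set x* = 20.975 in the demand function and solve for p_x: p_x = 6.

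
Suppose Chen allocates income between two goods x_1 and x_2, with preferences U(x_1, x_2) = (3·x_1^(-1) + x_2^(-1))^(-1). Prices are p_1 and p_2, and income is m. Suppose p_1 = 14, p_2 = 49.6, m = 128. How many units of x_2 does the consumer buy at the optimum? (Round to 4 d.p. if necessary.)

x_2* = 1.3439

Substitute x_2 = (x_2/x_1)·x_1 into the budget: x_1* = m/(p_1 + p_2·(x_2/x_1)).
Numerically x_2/x_1 = 0.306734, so x_1* = 128/(14 + 49.6·0.306734) = 4.3815 and x_2* = 0.306734·4.3815 = 1.3439.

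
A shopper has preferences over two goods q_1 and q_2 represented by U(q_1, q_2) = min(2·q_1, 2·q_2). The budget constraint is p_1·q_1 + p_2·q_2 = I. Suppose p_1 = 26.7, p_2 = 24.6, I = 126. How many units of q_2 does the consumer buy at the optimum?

q_2* = 2.4561

Demand: q_1*(p_1,p_2,I) = 2·I/(2·p_1 + 2·p_2), q_2* = 2·I/(2·p_1 + 2·p_2).
Here 2·26.7 + 2·24.6 = 102.6, giving q_2* = 2.4561.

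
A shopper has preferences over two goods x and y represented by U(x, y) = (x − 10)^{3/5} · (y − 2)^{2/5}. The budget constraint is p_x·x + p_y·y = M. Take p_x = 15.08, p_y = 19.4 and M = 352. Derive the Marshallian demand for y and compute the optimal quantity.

Substituting into the budget: x* = 10 + 0.6·(M − 10·p_x − 2·p_y)/p_x, and y* = 2 + 0.4·(…)/p_y.
Discretionary income = 352 − 10·15.08 − 2·19.4 = 162.4; y* = 2 + 0.4·162.4/19.4 = 5.3485.

y* = 5.3485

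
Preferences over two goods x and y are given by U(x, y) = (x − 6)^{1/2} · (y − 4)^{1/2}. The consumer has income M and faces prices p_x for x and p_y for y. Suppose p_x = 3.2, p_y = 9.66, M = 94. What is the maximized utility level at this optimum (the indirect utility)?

MRS = (y−4)/(x−6). Tangency with p_x/p_y gives y−4 = (p_x/p_y)·(x−6).
Substituting into the budget: x* = 6 + 0.5·(M − 6·p_x − 4·p_y)/p_x, and y* = 4 + 0.5·(…)/p_y.
Discretionary income = 94 − 6·3.2 − 4·9.66 = 36.16; x* = 6 + 0.5·36.16/3.2 = 11.65; y* = 4 + 0.5·36.16/9.66 = 5.8716.
Utility at the optimum: U(11.65, 5.8716) = 3.2519.

V = 3.2519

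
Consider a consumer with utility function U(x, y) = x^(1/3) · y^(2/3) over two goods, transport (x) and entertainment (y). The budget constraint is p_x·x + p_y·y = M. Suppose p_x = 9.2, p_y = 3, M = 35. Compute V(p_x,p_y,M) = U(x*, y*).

V = 4.249

MU_x/MU_y = (1/3·y)/(2/3·x); tangency sets this equal to p_x/p_y.
Rearranging, p_y·y = 2·p_x·x. Substituting into the budget gives p_x·x·(1 + 2) = M.
Demand: x*(p_x,p_y,M) = 1/3·M/p_x and y* = 2/3·M/p_y.
At p_x=9.2, p_y=3, M=35: x* = 1/3·35/9.2 = 1.2681, y* = 7.7778.
Utility at the optimum: U(1.2681, 7.7778) = 4.249.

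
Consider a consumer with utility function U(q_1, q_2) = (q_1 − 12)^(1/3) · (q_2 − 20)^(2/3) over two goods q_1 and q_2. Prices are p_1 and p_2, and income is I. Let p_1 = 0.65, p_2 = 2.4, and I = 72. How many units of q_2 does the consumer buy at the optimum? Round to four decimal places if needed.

q_2* = 24.5

MRS = (1/2)·(q_2−20)/(q_1−12). Tangency with p_1/p_2 gives q_2−20 = 2·(p_1/p_2)·(q_1−12).
Substituting into the budget: q_1* = 12 + 1/3·(I − 12·p_1 − 20·p_2)/p_1, and q_2* = 20 + 2/3·(…)/p_2.
Discretionary income = 72 − 12·0.65 − 20·2.4 = 16.2; q_2* = 20 + 2/3·16.2/2.4 = 24.5.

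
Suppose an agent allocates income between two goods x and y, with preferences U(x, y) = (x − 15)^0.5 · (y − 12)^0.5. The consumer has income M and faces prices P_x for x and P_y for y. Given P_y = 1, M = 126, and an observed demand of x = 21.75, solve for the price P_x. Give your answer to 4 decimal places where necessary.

P_x = 4

Let x' = x−15, y' = y−12. MRS = y'/x' = P_x/P_y.
Substituting into the budget: x* = 15 + 0.5·(M − 15·P_x − 12·P_y)/P_x, and y* = 12 + 0.5·(…)/P_y.
Set x* = 21.75 in the demand function and solve for P_x: P_x = 4.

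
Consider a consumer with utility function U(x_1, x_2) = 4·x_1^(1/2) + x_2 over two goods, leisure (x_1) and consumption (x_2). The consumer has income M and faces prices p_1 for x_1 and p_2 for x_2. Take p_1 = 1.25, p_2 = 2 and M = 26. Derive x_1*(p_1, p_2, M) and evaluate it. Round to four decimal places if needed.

x_1* = 10.24

Thus x_1* = (2·p_2/p_1)² — independent of M — with the rest of income spent on x_2.
Plugging in: x_1* = (2·2/1.25)² = 10.24.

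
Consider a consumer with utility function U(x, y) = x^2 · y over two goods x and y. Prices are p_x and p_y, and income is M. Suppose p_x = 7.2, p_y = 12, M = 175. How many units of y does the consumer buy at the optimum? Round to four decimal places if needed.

Tangency: MRS = 2·y/x = p_x/p_y.
So 2·p_y·y = p_x·x; combined with the budget, a share 2/3 of income goes to x.
Demand: x*(p_x,p_y,M) = 2/3·M/p_x and y* = 1/3·M/p_y.
At p_x=7.2, p_y=12, M=175: y* = 1/3·175/12 = 4.8611.

y* = 4.8611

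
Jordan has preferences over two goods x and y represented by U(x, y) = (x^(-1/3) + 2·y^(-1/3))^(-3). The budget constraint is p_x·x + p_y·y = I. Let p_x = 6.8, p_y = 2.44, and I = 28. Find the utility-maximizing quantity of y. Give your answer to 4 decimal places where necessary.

y* = 6.4897

With the ratio pinned down, the budget gives x* = I/(p_x + p_y·(y/x)) and y* = (y/x)·x*.
Numerically y/x = 3.627537, so x* = 28/(6.8 + 2.44·3.627537) = 1.789 and y* = 3.627537·1.789 = 6.4897.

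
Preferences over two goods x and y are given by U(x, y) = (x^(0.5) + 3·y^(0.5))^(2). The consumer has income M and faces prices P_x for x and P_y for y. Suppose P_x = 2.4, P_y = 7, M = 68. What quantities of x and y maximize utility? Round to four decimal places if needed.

x* = 6.9347, y* = 7.3367

MRS = MU_x/MU_y = (1/3)·(y/x)^(0.5). Set equal to P_x/P_y.
Solve for the ratio: y/x = [3·P_x/P_y]^(2).
With the ratio pinned down, the budget gives x* = M/(P_x + P_y·(y/x)) and y* = (y/x)·x*.
Numerically y/x = 1.057959, so x* = 68/(2.4 + 7·1.057959) = 6.9347 and y* = 1.057959·6.9347 = 7.3367.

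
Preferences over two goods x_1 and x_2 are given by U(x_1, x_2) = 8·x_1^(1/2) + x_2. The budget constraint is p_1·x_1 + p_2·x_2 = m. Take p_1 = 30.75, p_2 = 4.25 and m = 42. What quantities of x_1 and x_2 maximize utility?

Utility is quasi-linear in x_2; the FOC for x_1 is 4/√x_1 = p_1/p_2.
Thus x_1* = (4·p_2/p_1)² — independent of m — with the rest of income spent on x_2.
Plugging in: x_1* = (4·4.25/30.75)² = 0.3056, x_2* = 7.671.

x_1* = 0.3056, x_2* = 7.671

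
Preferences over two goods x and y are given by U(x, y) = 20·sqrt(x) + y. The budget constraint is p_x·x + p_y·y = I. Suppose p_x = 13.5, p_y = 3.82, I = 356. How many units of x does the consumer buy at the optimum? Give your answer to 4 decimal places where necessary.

x* = 8.0068

Utility is quasi-linear in y; the FOC for x is 10/√x = p_x/p_y.
Thus x* = (10·p_y/p_x)² — independent of I — with the rest of income spent on y.
Plugging in: x* = (10·3.82/13.5)² = 8.0068.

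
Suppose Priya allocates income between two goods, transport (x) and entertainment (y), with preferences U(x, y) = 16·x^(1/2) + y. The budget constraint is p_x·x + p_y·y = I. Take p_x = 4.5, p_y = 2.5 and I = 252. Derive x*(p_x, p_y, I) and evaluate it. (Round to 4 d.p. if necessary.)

Set MRS = p_x/p_y: 8·x^(−1/2) = p_x/p_y.
Solve: √x = 8·p_y/p_x, so x*(p_x,p_y) = (8·p_y/p_x)², and y* = (I − p_x·x*)/p_y.
Plugging in: x* = (8·2.5/4.5)² = 19.7531.

x* = 19.7531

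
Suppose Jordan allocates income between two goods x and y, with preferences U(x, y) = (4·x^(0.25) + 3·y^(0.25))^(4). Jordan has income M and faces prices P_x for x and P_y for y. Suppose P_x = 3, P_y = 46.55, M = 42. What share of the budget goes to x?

share on x = 0.7854

From the CES first-order condition, (4/3)·(y/x)^(0.75) = P_x/P_y.
Hence y/x = ((3/4)·P_x/P_y)^(1/(0.75)), i.e. raised to the 4/3 power.
With the ratio pinned down, the budget gives x* = M/(P_x + P_y·(y/x)) and y* = (y/x)·x*.
Numerically y/x = 0.017607, so x* = 42/(3 + 46.55·0.017607) = 10.9959 and y* = 0.017607·10.9959 = 0.1936.
Expenditure on x: 3·10.9959 = 32.9877; share = 0.7854.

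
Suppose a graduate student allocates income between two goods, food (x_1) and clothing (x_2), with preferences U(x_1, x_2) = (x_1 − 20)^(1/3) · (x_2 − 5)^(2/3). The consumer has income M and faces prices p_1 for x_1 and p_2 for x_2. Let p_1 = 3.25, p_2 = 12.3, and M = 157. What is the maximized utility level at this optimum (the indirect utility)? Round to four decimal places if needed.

Substituting into the budget: x_1* = 20 + 1/3·(M − 20·p_1 − 5·p_2)/p_1, and x_2* = 5 + 2/3·(…)/p_2.
Discretionary income = 157 − 20·3.25 − 5·12.3 = 30.5; x_1* = 20 + 1/3·30.5/3.25 = 23.1282; x_2* = 5 + 2/3·30.5/12.3 = 6.6531.
Utility at the optimum: U(23.1282, 6.6531) = 2.0447.

V = 2.0447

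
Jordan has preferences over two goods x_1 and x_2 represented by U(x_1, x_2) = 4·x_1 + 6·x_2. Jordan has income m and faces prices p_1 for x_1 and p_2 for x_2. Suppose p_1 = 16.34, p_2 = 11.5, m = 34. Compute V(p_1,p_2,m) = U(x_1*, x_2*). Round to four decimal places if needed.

Numerically: x_1* = 0, x_2* = 2.9565.
Utility at the optimum: U(0, 2.9565) = 17.7391.

V = 17.7391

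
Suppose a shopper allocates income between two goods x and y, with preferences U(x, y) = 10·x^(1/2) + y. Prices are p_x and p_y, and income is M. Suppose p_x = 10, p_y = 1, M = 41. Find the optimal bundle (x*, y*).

Set MRS = p_x/p_y: 5·x^(−1/2) = p_x/p_y.
Thus x* = (5·p_y/p_x)² — independent of M — with the rest of income spent on y.
Plugging in: x* = (5·1/10)² = 0.25, y* = 38.5.

x* = 0.25, y* = 38.5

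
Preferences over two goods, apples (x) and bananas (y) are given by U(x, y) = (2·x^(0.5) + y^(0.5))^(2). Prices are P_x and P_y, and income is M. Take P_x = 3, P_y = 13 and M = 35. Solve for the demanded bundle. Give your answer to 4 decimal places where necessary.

MU_x ∝ 2·x^(-0.5), MU_y ∝ y^(-0.5), so MRS = 2·(y/x)^(0.5) = P_x/P_y.
Solve for the ratio: y/x = [(1/2)·P_x/P_y]^(2).
With the ratio pinned down, the budget gives x* = M/(P_x + P_y·(y/x)) and y* = (y/x)·x*.
Numerically y/x = 0.013314, so x* = 35/(3 + 13·0.013314) = 11.0303 and y* = 0.013314·11.0303 = 0.1469.

x* = 11.0303, y* = 0.1469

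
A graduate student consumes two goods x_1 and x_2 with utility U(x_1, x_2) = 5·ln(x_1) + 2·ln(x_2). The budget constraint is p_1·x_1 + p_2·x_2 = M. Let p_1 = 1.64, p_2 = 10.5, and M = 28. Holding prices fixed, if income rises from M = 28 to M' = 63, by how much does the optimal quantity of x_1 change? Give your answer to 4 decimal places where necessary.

Tangency: MRS = (5/2)·x_2/x_1 = p_1/p_2.
Rearranging, p_2·x_2 = (2/5)·p_1·x_1. Substituting into the budget gives p_1·x_1·(1 + (2/5)) = M.
Demand: x_1*(p_1,p_2,M) = 5/7·M/p_1 and x_2* = 2/7·M/p_2.
At p_1=1.64, p_2=10.5, M=28: x_1* = 5/7·28/1.64 = 12.1951.
At M' = 63: x_1* = 27.439. Change: 27.439 − 12.1951 = 15.2439.

Δx_1* = 15.2439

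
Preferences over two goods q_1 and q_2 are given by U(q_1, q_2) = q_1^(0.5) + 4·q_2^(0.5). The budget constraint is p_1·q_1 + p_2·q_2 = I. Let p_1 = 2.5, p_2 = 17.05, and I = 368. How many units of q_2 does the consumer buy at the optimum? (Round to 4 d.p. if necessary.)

q_2* = 15.1331

From the CES first-order condition, (1/4)·(q_2/q_1)^(0.5) = p_1/p_2.
Hence q_2/q_1 = (4·p_1/p_2)^(1/(0.5)), i.e. raised to the 2 power.
With the ratio pinned down, the budget gives q_1* = I/(p_1 + p_2·(q_2/q_1)) and q_2* = (q_2/q_1)·q_1*.
Numerically q_2/q_1 = 0.343994, so q_1* = 368/(2.5 + 17.05·0.343994) = 43.9923 and q_2* = 0.343994·43.9923 = 15.1331.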